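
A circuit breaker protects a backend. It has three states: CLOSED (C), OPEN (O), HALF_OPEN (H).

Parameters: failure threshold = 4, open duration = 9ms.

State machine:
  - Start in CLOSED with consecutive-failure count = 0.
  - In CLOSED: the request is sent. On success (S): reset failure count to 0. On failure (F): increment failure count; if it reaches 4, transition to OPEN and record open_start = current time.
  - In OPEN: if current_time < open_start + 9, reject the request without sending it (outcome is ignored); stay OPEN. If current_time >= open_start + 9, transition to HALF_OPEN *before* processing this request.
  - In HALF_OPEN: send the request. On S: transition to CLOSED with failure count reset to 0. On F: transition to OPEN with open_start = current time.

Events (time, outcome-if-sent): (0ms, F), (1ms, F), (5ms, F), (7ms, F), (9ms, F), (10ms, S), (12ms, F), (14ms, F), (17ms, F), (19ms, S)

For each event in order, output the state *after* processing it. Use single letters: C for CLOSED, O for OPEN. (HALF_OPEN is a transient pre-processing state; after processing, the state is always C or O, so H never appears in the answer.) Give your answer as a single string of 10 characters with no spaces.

Answer: CCCOOOOOOO

Derivation:
State after each event:
  event#1 t=0ms outcome=F: state=CLOSED
  event#2 t=1ms outcome=F: state=CLOSED
  event#3 t=5ms outcome=F: state=CLOSED
  event#4 t=7ms outcome=F: state=OPEN
  event#5 t=9ms outcome=F: state=OPEN
  event#6 t=10ms outcome=S: state=OPEN
  event#7 t=12ms outcome=F: state=OPEN
  event#8 t=14ms outcome=F: state=OPEN
  event#9 t=17ms outcome=F: state=OPEN
  event#10 t=19ms outcome=S: state=OPEN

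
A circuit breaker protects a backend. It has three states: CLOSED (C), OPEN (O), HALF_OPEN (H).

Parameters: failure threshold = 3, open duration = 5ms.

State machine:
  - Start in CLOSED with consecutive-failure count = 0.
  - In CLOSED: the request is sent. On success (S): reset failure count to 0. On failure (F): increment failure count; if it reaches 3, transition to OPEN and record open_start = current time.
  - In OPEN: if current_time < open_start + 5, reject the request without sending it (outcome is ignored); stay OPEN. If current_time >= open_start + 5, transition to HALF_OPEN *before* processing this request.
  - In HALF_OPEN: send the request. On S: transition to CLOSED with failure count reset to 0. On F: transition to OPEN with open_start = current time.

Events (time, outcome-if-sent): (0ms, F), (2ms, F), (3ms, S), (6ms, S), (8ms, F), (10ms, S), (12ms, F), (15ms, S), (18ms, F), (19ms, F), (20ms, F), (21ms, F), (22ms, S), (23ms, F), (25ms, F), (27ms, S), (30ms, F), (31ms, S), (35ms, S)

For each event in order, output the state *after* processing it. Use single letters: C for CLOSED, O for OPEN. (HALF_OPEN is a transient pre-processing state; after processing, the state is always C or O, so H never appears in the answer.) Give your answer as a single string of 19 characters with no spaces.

Answer: CCCCCCCCCCOOOOOOOOC

Derivation:
State after each event:
  event#1 t=0ms outcome=F: state=CLOSED
  event#2 t=2ms outcome=F: state=CLOSED
  event#3 t=3ms outcome=S: state=CLOSED
  event#4 t=6ms outcome=S: state=CLOSED
  event#5 t=8ms outcome=F: state=CLOSED
  event#6 t=10ms outcome=S: state=CLOSED
  event#7 t=12ms outcome=F: state=CLOSED
  event#8 t=15ms outcome=S: state=CLOSED
  event#9 t=18ms outcome=F: state=CLOSED
  event#10 t=19ms outcome=F: state=CLOSED
  event#11 t=20ms outcome=F: state=OPEN
  event#12 t=21ms outcome=F: state=OPEN
  event#13 t=22ms outcome=S: state=OPEN
  event#14 t=23ms outcome=F: state=OPEN
  event#15 t=25ms outcome=F: state=OPEN
  event#16 t=27ms outcome=S: state=OPEN
  event#17 t=30ms outcome=F: state=OPEN
  event#18 t=31ms outcome=S: state=OPEN
  event#19 t=35ms outcome=S: state=CLOSED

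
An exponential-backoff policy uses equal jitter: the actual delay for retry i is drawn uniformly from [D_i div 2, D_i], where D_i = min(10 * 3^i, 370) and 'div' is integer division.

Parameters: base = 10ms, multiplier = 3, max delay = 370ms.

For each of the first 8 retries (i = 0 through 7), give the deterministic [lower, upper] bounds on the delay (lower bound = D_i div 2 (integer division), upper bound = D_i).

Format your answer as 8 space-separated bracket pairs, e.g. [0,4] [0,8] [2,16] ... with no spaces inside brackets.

Answer: [5,10] [15,30] [45,90] [135,270] [185,370] [185,370] [185,370] [185,370]

Derivation:
Computing bounds per retry:
  i=0: D_i=min(10*3^0,370)=10, bounds=[5,10]
  i=1: D_i=min(10*3^1,370)=30, bounds=[15,30]
  i=2: D_i=min(10*3^2,370)=90, bounds=[45,90]
  i=3: D_i=min(10*3^3,370)=270, bounds=[135,270]
  i=4: D_i=min(10*3^4,370)=370, bounds=[185,370]
  i=5: D_i=min(10*3^5,370)=370, bounds=[185,370]
  i=6: D_i=min(10*3^6,370)=370, bounds=[185,370]
  i=7: D_i=min(10*3^7,370)=370, bounds=[185,370]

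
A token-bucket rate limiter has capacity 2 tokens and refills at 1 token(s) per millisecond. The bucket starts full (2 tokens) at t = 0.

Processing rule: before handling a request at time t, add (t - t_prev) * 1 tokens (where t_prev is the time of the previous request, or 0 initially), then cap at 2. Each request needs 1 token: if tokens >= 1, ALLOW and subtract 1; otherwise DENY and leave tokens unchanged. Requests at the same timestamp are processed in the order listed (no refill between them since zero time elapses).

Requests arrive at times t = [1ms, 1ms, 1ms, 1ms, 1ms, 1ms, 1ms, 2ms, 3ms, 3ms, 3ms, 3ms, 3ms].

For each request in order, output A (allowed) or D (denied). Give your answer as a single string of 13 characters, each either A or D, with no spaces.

Answer: AADDDDDAADDDD

Derivation:
Simulating step by step:
  req#1 t=1ms: ALLOW
  req#2 t=1ms: ALLOW
  req#3 t=1ms: DENY
  req#4 t=1ms: DENY
  req#5 t=1ms: DENY
  req#6 t=1ms: DENY
  req#7 t=1ms: DENY
  req#8 t=2ms: ALLOW
  req#9 t=3ms: ALLOW
  req#10 t=3ms: DENY
  req#11 t=3ms: DENY
  req#12 t=3ms: DENY
  req#13 t=3ms: DENY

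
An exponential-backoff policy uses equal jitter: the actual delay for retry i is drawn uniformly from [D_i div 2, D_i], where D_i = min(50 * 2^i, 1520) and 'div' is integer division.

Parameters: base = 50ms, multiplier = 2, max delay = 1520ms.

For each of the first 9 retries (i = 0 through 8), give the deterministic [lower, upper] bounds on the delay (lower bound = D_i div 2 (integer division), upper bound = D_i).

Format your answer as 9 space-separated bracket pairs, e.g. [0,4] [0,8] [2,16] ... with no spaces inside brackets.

Computing bounds per retry:
  i=0: D_i=min(50*2^0,1520)=50, bounds=[25,50]
  i=1: D_i=min(50*2^1,1520)=100, bounds=[50,100]
  i=2: D_i=min(50*2^2,1520)=200, bounds=[100,200]
  i=3: D_i=min(50*2^3,1520)=400, bounds=[200,400]
  i=4: D_i=min(50*2^4,1520)=800, bounds=[400,800]
  i=5: D_i=min(50*2^5,1520)=1520, bounds=[760,1520]
  i=6: D_i=min(50*2^6,1520)=1520, bounds=[760,1520]
  i=7: D_i=min(50*2^7,1520)=1520, bounds=[760,1520]
  i=8: D_i=min(50*2^8,1520)=1520, bounds=[760,1520]

Answer: [25,50] [50,100] [100,200] [200,400] [400,800] [760,1520] [760,1520] [760,1520] [760,1520]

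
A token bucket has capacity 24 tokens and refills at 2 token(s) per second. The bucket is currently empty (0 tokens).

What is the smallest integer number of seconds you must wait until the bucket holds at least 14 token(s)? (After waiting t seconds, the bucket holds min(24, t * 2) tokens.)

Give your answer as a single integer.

Need t * 2 >= 14, so t >= 14/2.
Smallest integer t = ceil(14/2) = 7.

Answer: 7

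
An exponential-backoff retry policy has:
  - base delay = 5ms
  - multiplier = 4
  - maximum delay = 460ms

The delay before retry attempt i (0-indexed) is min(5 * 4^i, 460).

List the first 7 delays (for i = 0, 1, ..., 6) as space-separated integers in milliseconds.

Computing each delay:
  i=0: min(5*4^0, 460) = 5
  i=1: min(5*4^1, 460) = 20
  i=2: min(5*4^2, 460) = 80
  i=3: min(5*4^3, 460) = 320
  i=4: min(5*4^4, 460) = 460
  i=5: min(5*4^5, 460) = 460
  i=6: min(5*4^6, 460) = 460

Answer: 5 20 80 320 460 460 460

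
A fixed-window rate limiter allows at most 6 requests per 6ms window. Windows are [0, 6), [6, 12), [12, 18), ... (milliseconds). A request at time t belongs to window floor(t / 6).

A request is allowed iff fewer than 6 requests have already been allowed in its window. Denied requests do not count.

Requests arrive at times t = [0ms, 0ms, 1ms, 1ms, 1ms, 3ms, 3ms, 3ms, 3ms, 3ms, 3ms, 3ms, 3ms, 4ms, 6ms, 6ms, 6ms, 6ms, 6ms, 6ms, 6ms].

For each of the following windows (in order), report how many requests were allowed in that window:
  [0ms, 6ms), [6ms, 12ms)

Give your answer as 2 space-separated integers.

Processing requests:
  req#1 t=0ms (window 0): ALLOW
  req#2 t=0ms (window 0): ALLOW
  req#3 t=1ms (window 0): ALLOW
  req#4 t=1ms (window 0): ALLOW
  req#5 t=1ms (window 0): ALLOW
  req#6 t=3ms (window 0): ALLOW
  req#7 t=3ms (window 0): DENY
  req#8 t=3ms (window 0): DENY
  req#9 t=3ms (window 0): DENY
  req#10 t=3ms (window 0): DENY
  req#11 t=3ms (window 0): DENY
  req#12 t=3ms (window 0): DENY
  req#13 t=3ms (window 0): DENY
  req#14 t=4ms (window 0): DENY
  req#15 t=6ms (window 1): ALLOW
  req#16 t=6ms (window 1): ALLOW
  req#17 t=6ms (window 1): ALLOW
  req#18 t=6ms (window 1): ALLOW
  req#19 t=6ms (window 1): ALLOW
  req#20 t=6ms (window 1): ALLOW
  req#21 t=6ms (window 1): DENY

Allowed counts by window: 6 6

Answer: 6 6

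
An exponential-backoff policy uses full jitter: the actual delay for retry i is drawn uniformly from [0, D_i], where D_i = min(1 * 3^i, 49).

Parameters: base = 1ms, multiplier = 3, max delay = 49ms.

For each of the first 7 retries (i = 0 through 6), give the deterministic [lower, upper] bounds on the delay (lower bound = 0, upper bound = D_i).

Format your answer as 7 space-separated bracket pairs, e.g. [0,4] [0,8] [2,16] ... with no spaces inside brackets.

Answer: [0,1] [0,3] [0,9] [0,27] [0,49] [0,49] [0,49]

Derivation:
Computing bounds per retry:
  i=0: D_i=min(1*3^0,49)=1, bounds=[0,1]
  i=1: D_i=min(1*3^1,49)=3, bounds=[0,3]
  i=2: D_i=min(1*3^2,49)=9, bounds=[0,9]
  i=3: D_i=min(1*3^3,49)=27, bounds=[0,27]
  i=4: D_i=min(1*3^4,49)=49, bounds=[0,49]
  i=5: D_i=min(1*3^5,49)=49, bounds=[0,49]
  i=6: D_i=min(1*3^6,49)=49, bounds=[0,49]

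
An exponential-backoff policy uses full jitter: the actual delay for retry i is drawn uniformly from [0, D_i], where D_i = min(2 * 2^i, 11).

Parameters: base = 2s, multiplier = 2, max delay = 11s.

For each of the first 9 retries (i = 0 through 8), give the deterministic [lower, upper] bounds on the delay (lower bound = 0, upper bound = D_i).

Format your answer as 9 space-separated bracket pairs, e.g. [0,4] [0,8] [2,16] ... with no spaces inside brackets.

Computing bounds per retry:
  i=0: D_i=min(2*2^0,11)=2, bounds=[0,2]
  i=1: D_i=min(2*2^1,11)=4, bounds=[0,4]
  i=2: D_i=min(2*2^2,11)=8, bounds=[0,8]
  i=3: D_i=min(2*2^3,11)=11, bounds=[0,11]
  i=4: D_i=min(2*2^4,11)=11, bounds=[0,11]
  i=5: D_i=min(2*2^5,11)=11, bounds=[0,11]
  i=6: D_i=min(2*2^6,11)=11, bounds=[0,11]
  i=7: D_i=min(2*2^7,11)=11, bounds=[0,11]
  i=8: D_i=min(2*2^8,11)=11, bounds=[0,11]

Answer: [0,2] [0,4] [0,8] [0,11] [0,11] [0,11] [0,11] [0,11] [0,11]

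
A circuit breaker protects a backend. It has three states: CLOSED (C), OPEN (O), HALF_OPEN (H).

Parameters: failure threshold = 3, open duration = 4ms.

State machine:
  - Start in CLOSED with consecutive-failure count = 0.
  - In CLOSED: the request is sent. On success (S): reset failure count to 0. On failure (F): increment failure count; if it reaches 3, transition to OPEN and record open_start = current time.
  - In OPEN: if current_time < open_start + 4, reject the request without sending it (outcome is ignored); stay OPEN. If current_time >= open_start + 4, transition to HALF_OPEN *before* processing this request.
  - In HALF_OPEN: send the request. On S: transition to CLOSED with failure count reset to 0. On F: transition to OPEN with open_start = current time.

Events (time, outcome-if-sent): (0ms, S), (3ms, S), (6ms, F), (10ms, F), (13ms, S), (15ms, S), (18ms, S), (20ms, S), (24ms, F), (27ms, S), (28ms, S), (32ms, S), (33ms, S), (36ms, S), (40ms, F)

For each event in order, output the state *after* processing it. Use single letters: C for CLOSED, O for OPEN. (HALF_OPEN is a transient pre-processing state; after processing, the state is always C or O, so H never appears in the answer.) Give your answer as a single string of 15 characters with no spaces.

Answer: CCCCCCCCCCCCCCC

Derivation:
State after each event:
  event#1 t=0ms outcome=S: state=CLOSED
  event#2 t=3ms outcome=S: state=CLOSED
  event#3 t=6ms outcome=F: state=CLOSED
  event#4 t=10ms outcome=F: state=CLOSED
  event#5 t=13ms outcome=S: state=CLOSED
  event#6 t=15ms outcome=S: state=CLOSED
  event#7 t=18ms outcome=S: state=CLOSED
  event#8 t=20ms outcome=S: state=CLOSED
  event#9 t=24ms outcome=F: state=CLOSED
  event#10 t=27ms outcome=S: state=CLOSED
  event#11 t=28ms outcome=S: state=CLOSED
  event#12 t=32ms outcome=S: state=CLOSED
  event#13 t=33ms outcome=S: state=CLOSED
  event#14 t=36ms outcome=S: state=CLOSED
  event#15 t=40ms outcome=F: state=CLOSED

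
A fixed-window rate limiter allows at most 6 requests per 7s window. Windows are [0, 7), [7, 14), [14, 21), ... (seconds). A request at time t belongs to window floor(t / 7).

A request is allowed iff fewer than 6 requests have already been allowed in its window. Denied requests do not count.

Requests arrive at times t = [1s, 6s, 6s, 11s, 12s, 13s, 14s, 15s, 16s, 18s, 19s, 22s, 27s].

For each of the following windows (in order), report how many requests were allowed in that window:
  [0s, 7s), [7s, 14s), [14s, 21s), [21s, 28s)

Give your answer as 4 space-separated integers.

Processing requests:
  req#1 t=1s (window 0): ALLOW
  req#2 t=6s (window 0): ALLOW
  req#3 t=6s (window 0): ALLOW
  req#4 t=11s (window 1): ALLOW
  req#5 t=12s (window 1): ALLOW
  req#6 t=13s (window 1): ALLOW
  req#7 t=14s (window 2): ALLOW
  req#8 t=15s (window 2): ALLOW
  req#9 t=16s (window 2): ALLOW
  req#10 t=18s (window 2): ALLOW
  req#11 t=19s (window 2): ALLOW
  req#12 t=22s (window 3): ALLOW
  req#13 t=27s (window 3): ALLOW

Allowed counts by window: 3 3 5 2

Answer: 3 3 5 2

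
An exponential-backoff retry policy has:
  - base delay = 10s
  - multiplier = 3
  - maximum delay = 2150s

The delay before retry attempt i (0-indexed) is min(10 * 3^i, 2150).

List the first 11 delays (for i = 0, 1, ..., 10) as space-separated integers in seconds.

Answer: 10 30 90 270 810 2150 2150 2150 2150 2150 2150

Derivation:
Computing each delay:
  i=0: min(10*3^0, 2150) = 10
  i=1: min(10*3^1, 2150) = 30
  i=2: min(10*3^2, 2150) = 90
  i=3: min(10*3^3, 2150) = 270
  i=4: min(10*3^4, 2150) = 810
  i=5: min(10*3^5, 2150) = 2150
  i=6: min(10*3^6, 2150) = 2150
  i=7: min(10*3^7, 2150) = 2150
  i=8: min(10*3^8, 2150) = 2150
  i=9: min(10*3^9, 2150) = 2150
  i=10: min(10*3^10, 2150) = 2150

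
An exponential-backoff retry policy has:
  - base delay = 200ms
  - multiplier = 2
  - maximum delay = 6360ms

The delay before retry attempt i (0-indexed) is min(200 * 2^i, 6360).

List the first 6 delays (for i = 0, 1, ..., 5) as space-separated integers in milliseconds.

Answer: 200 400 800 1600 3200 6360

Derivation:
Computing each delay:
  i=0: min(200*2^0, 6360) = 200
  i=1: min(200*2^1, 6360) = 400
  i=2: min(200*2^2, 6360) = 800
  i=3: min(200*2^3, 6360) = 1600
  i=4: min(200*2^4, 6360) = 3200
  i=5: min(200*2^5, 6360) = 6360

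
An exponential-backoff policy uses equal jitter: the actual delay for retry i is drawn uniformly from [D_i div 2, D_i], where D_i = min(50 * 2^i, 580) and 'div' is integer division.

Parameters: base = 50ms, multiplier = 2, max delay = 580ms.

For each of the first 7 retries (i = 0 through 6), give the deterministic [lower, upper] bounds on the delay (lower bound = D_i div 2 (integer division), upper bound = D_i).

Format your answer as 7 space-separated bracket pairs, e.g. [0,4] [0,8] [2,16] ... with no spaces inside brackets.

Answer: [25,50] [50,100] [100,200] [200,400] [290,580] [290,580] [290,580]

Derivation:
Computing bounds per retry:
  i=0: D_i=min(50*2^0,580)=50, bounds=[25,50]
  i=1: D_i=min(50*2^1,580)=100, bounds=[50,100]
  i=2: D_i=min(50*2^2,580)=200, bounds=[100,200]
  i=3: D_i=min(50*2^3,580)=400, bounds=[200,400]
  i=4: D_i=min(50*2^4,580)=580, bounds=[290,580]
  i=5: D_i=min(50*2^5,580)=580, bounds=[290,580]
  i=6: D_i=min(50*2^6,580)=580, bounds=[290,580]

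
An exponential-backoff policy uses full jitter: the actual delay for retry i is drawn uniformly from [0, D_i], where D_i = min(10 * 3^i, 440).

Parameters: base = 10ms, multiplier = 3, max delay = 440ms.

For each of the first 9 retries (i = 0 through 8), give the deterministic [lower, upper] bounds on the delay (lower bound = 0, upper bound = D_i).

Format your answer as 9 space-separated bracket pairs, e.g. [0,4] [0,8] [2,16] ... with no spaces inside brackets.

Answer: [0,10] [0,30] [0,90] [0,270] [0,440] [0,440] [0,440] [0,440] [0,440]

Derivation:
Computing bounds per retry:
  i=0: D_i=min(10*3^0,440)=10, bounds=[0,10]
  i=1: D_i=min(10*3^1,440)=30, bounds=[0,30]
  i=2: D_i=min(10*3^2,440)=90, bounds=[0,90]
  i=3: D_i=min(10*3^3,440)=270, bounds=[0,270]
  i=4: D_i=min(10*3^4,440)=440, bounds=[0,440]
  i=5: D_i=min(10*3^5,440)=440, bounds=[0,440]
  i=6: D_i=min(10*3^6,440)=440, bounds=[0,440]
  i=7: D_i=min(10*3^7,440)=440, bounds=[0,440]
  i=8: D_i=min(10*3^8,440)=440, bounds=[0,440]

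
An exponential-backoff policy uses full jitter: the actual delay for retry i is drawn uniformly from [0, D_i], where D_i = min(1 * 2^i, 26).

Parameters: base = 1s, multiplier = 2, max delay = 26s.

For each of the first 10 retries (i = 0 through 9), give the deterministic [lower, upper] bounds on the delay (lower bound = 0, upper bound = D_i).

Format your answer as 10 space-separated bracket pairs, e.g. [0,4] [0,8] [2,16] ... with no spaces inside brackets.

Answer: [0,1] [0,2] [0,4] [0,8] [0,16] [0,26] [0,26] [0,26] [0,26] [0,26]

Derivation:
Computing bounds per retry:
  i=0: D_i=min(1*2^0,26)=1, bounds=[0,1]
  i=1: D_i=min(1*2^1,26)=2, bounds=[0,2]
  i=2: D_i=min(1*2^2,26)=4, bounds=[0,4]
  i=3: D_i=min(1*2^3,26)=8, bounds=[0,8]
  i=4: D_i=min(1*2^4,26)=16, bounds=[0,16]
  i=5: D_i=min(1*2^5,26)=26, bounds=[0,26]
  i=6: D_i=min(1*2^6,26)=26, bounds=[0,26]
  i=7: D_i=min(1*2^7,26)=26, bounds=[0,26]
  i=8: D_i=min(1*2^8,26)=26, bounds=[0,26]
  i=9: D_i=min(1*2^9,26)=26, bounds=[0,26]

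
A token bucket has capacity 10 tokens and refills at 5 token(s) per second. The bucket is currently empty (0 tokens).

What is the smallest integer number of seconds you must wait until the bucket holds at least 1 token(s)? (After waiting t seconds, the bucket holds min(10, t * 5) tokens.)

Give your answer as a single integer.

Answer: 1

Derivation:
Need t * 5 >= 1, so t >= 1/5.
Smallest integer t = ceil(1/5) = 1.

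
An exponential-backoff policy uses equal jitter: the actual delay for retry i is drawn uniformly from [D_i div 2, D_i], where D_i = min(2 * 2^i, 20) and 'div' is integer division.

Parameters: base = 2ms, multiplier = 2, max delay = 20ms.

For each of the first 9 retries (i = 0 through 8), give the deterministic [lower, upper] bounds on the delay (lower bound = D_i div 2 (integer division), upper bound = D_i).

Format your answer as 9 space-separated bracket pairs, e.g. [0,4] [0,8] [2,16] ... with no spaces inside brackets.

Answer: [1,2] [2,4] [4,8] [8,16] [10,20] [10,20] [10,20] [10,20] [10,20]

Derivation:
Computing bounds per retry:
  i=0: D_i=min(2*2^0,20)=2, bounds=[1,2]
  i=1: D_i=min(2*2^1,20)=4, bounds=[2,4]
  i=2: D_i=min(2*2^2,20)=8, bounds=[4,8]
  i=3: D_i=min(2*2^3,20)=16, bounds=[8,16]
  i=4: D_i=min(2*2^4,20)=20, bounds=[10,20]
  i=5: D_i=min(2*2^5,20)=20, bounds=[10,20]
  i=6: D_i=min(2*2^6,20)=20, bounds=[10,20]
  i=7: D_i=min(2*2^7,20)=20, bounds=[10,20]
  i=8: D_i=min(2*2^8,20)=20, bounds=[10,20]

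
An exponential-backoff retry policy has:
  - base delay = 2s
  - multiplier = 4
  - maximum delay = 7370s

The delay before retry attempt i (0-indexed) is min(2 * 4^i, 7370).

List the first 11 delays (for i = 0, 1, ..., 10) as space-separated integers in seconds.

Computing each delay:
  i=0: min(2*4^0, 7370) = 2
  i=1: min(2*4^1, 7370) = 8
  i=2: min(2*4^2, 7370) = 32
  i=3: min(2*4^3, 7370) = 128
  i=4: min(2*4^4, 7370) = 512
  i=5: min(2*4^5, 7370) = 2048
  i=6: min(2*4^6, 7370) = 7370
  i=7: min(2*4^7, 7370) = 7370
  i=8: min(2*4^8, 7370) = 7370
  i=9: min(2*4^9, 7370) = 7370
  i=10: min(2*4^10, 7370) = 7370

Answer: 2 8 32 128 512 2048 7370 7370 7370 7370 7370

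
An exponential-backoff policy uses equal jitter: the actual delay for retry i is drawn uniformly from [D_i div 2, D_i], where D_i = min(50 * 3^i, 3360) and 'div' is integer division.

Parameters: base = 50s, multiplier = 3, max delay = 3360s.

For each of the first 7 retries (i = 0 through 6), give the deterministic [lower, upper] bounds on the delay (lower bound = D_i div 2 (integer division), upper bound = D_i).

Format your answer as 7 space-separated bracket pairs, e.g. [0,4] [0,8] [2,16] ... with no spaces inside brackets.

Answer: [25,50] [75,150] [225,450] [675,1350] [1680,3360] [1680,3360] [1680,3360]

Derivation:
Computing bounds per retry:
  i=0: D_i=min(50*3^0,3360)=50, bounds=[25,50]
  i=1: D_i=min(50*3^1,3360)=150, bounds=[75,150]
  i=2: D_i=min(50*3^2,3360)=450, bounds=[225,450]
  i=3: D_i=min(50*3^3,3360)=1350, bounds=[675,1350]
  i=4: D_i=min(50*3^4,3360)=3360, bounds=[1680,3360]
  i=5: D_i=min(50*3^5,3360)=3360, bounds=[1680,3360]
  i=6: D_i=min(50*3^6,3360)=3360, bounds=[1680,3360]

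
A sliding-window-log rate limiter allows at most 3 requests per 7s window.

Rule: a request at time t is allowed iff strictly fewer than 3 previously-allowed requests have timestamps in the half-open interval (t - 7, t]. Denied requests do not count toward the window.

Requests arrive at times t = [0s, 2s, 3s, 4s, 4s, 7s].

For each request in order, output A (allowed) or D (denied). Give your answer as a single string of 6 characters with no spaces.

Answer: AAADDA

Derivation:
Tracking allowed requests in the window:
  req#1 t=0s: ALLOW
  req#2 t=2s: ALLOW
  req#3 t=3s: ALLOW
  req#4 t=4s: DENY
  req#5 t=4s: DENY
  req#6 t=7s: ALLOW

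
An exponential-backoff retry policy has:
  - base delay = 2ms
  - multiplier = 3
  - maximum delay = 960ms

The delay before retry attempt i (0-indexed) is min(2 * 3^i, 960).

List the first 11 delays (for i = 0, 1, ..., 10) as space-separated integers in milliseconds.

Computing each delay:
  i=0: min(2*3^0, 960) = 2
  i=1: min(2*3^1, 960) = 6
  i=2: min(2*3^2, 960) = 18
  i=3: min(2*3^3, 960) = 54
  i=4: min(2*3^4, 960) = 162
  i=5: min(2*3^5, 960) = 486
  i=6: min(2*3^6, 960) = 960
  i=7: min(2*3^7, 960) = 960
  i=8: min(2*3^8, 960) = 960
  i=9: min(2*3^9, 960) = 960
  i=10: min(2*3^10, 960) = 960

Answer: 2 6 18 54 162 486 960 960 960 960 960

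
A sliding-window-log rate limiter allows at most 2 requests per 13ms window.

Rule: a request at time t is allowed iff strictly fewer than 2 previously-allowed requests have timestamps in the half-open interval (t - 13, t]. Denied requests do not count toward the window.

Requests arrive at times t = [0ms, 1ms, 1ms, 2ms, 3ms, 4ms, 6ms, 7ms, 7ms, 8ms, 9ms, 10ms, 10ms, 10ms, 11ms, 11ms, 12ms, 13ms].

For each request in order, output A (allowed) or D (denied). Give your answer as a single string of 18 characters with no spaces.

Tracking allowed requests in the window:
  req#1 t=0ms: ALLOW
  req#2 t=1ms: ALLOW
  req#3 t=1ms: DENY
  req#4 t=2ms: DENY
  req#5 t=3ms: DENY
  req#6 t=4ms: DENY
  req#7 t=6ms: DENY
  req#8 t=7ms: DENY
  req#9 t=7ms: DENY
  req#10 t=8ms: DENY
  req#11 t=9ms: DENY
  req#12 t=10ms: DENY
  req#13 t=10ms: DENY
  req#14 t=10ms: DENY
  req#15 t=11ms: DENY
  req#16 t=11ms: DENY
  req#17 t=12ms: DENY
  req#18 t=13ms: ALLOW

Answer: AADDDDDDDDDDDDDDDA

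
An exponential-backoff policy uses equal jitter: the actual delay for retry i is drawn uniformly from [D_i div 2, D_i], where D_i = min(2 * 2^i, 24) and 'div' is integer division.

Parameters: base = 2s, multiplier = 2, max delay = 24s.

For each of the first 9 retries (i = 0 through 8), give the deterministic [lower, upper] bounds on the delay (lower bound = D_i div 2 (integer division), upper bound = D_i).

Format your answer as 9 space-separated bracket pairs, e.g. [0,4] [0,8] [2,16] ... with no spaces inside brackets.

Computing bounds per retry:
  i=0: D_i=min(2*2^0,24)=2, bounds=[1,2]
  i=1: D_i=min(2*2^1,24)=4, bounds=[2,4]
  i=2: D_i=min(2*2^2,24)=8, bounds=[4,8]
  i=3: D_i=min(2*2^3,24)=16, bounds=[8,16]
  i=4: D_i=min(2*2^4,24)=24, bounds=[12,24]
  i=5: D_i=min(2*2^5,24)=24, bounds=[12,24]
  i=6: D_i=min(2*2^6,24)=24, bounds=[12,24]
  i=7: D_i=min(2*2^7,24)=24, bounds=[12,24]
  i=8: D_i=min(2*2^8,24)=24, bounds=[12,24]

Answer: [1,2] [2,4] [4,8] [8,16] [12,24] [12,24] [12,24] [12,24] [12,24]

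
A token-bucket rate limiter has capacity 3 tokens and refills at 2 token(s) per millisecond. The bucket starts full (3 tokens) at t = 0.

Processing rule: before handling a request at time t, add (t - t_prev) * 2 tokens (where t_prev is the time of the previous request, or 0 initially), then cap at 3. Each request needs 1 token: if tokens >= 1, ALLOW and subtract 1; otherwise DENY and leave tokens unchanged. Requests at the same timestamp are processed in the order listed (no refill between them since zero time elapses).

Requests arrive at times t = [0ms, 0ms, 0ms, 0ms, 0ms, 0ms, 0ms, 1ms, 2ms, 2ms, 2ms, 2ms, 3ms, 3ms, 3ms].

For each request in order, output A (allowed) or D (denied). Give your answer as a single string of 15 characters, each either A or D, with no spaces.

Simulating step by step:
  req#1 t=0ms: ALLOW
  req#2 t=0ms: ALLOW
  req#3 t=0ms: ALLOW
  req#4 t=0ms: DENY
  req#5 t=0ms: DENY
  req#6 t=0ms: DENY
  req#7 t=0ms: DENY
  req#8 t=1ms: ALLOW
  req#9 t=2ms: ALLOW
  req#10 t=2ms: ALLOW
  req#11 t=2ms: ALLOW
  req#12 t=2ms: DENY
  req#13 t=3ms: ALLOW
  req#14 t=3ms: ALLOW
  req#15 t=3ms: DENY

Answer: AAADDDDAAAADAAD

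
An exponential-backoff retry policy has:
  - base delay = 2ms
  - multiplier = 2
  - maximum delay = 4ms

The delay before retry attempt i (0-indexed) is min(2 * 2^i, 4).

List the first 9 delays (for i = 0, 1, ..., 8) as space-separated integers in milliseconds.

Computing each delay:
  i=0: min(2*2^0, 4) = 2
  i=1: min(2*2^1, 4) = 4
  i=2: min(2*2^2, 4) = 4
  i=3: min(2*2^3, 4) = 4
  i=4: min(2*2^4, 4) = 4
  i=5: min(2*2^5, 4) = 4
  i=6: min(2*2^6, 4) = 4
  i=7: min(2*2^7, 4) = 4
  i=8: min(2*2^8, 4) = 4

Answer: 2 4 4 4 4 4 4 4 4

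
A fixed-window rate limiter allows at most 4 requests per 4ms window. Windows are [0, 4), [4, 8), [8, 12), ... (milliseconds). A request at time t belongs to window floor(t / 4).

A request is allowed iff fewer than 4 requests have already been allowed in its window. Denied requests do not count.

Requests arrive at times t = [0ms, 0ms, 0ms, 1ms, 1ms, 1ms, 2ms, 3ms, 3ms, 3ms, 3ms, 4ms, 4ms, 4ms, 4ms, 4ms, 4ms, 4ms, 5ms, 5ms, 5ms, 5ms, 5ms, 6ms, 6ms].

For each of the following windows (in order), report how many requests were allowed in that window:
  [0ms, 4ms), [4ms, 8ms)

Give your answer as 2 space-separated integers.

Answer: 4 4

Derivation:
Processing requests:
  req#1 t=0ms (window 0): ALLOW
  req#2 t=0ms (window 0): ALLOW
  req#3 t=0ms (window 0): ALLOW
  req#4 t=1ms (window 0): ALLOW
  req#5 t=1ms (window 0): DENY
  req#6 t=1ms (window 0): DENY
  req#7 t=2ms (window 0): DENY
  req#8 t=3ms (window 0): DENY
  req#9 t=3ms (window 0): DENY
  req#10 t=3ms (window 0): DENY
  req#11 t=3ms (window 0): DENY
  req#12 t=4ms (window 1): ALLOW
  req#13 t=4ms (window 1): ALLOW
  req#14 t=4ms (window 1): ALLOW
  req#15 t=4ms (window 1): ALLOW
  req#16 t=4ms (window 1): DENY
  req#17 t=4ms (window 1): DENY
  req#18 t=4ms (window 1): DENY
  req#19 t=5ms (window 1): DENY
  req#20 t=5ms (window 1): DENY
  req#21 t=5ms (window 1): DENY
  req#22 t=5ms (window 1): DENY
  req#23 t=5ms (window 1): DENY
  req#24 t=6ms (window 1): DENY
  req#25 t=6ms (window 1): DENY

Allowed counts by window: 4 4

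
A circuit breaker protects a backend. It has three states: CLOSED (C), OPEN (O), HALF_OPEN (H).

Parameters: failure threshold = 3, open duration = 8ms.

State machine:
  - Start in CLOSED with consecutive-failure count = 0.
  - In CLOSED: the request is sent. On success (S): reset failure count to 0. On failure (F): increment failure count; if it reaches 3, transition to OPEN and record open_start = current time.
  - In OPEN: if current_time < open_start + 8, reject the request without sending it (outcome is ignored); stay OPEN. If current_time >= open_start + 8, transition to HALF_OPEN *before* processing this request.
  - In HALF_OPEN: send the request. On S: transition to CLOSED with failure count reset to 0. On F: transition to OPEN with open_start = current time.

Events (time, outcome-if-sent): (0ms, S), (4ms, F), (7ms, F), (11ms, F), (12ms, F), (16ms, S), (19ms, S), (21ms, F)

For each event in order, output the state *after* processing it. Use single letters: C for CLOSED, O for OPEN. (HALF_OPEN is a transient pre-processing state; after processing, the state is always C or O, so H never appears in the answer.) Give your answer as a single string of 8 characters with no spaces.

State after each event:
  event#1 t=0ms outcome=S: state=CLOSED
  event#2 t=4ms outcome=F: state=CLOSED
  event#3 t=7ms outcome=F: state=CLOSED
  event#4 t=11ms outcome=F: state=OPEN
  event#5 t=12ms outcome=F: state=OPEN
  event#6 t=16ms outcome=S: state=OPEN
  event#7 t=19ms outcome=S: state=CLOSED
  event#8 t=21ms outcome=F: state=CLOSED

Answer: CCCOOOCC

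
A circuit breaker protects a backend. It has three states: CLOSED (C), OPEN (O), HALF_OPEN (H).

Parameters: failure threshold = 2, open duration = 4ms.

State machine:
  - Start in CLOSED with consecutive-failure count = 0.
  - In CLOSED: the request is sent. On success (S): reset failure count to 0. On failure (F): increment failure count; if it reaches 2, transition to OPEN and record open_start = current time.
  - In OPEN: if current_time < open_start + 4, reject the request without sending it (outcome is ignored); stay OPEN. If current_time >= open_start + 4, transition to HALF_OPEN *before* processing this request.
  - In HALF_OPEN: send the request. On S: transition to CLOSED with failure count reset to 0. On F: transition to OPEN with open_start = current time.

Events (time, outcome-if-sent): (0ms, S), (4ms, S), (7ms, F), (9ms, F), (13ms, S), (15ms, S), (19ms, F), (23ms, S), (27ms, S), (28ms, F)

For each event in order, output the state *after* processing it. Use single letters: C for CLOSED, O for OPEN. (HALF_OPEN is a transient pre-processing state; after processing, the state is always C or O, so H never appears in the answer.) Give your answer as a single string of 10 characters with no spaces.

Answer: CCCOCCCCCC

Derivation:
State after each event:
  event#1 t=0ms outcome=S: state=CLOSED
  event#2 t=4ms outcome=S: state=CLOSED
  event#3 t=7ms outcome=F: state=CLOSED
  event#4 t=9ms outcome=F: state=OPEN
  event#5 t=13ms outcome=S: state=CLOSED
  event#6 t=15ms outcome=S: state=CLOSED
  event#7 t=19ms outcome=F: state=CLOSED
  event#8 t=23ms outcome=S: state=CLOSED
  event#9 t=27ms outcome=S: state=CLOSED
  event#10 t=28ms outcome=F: state=CLOSED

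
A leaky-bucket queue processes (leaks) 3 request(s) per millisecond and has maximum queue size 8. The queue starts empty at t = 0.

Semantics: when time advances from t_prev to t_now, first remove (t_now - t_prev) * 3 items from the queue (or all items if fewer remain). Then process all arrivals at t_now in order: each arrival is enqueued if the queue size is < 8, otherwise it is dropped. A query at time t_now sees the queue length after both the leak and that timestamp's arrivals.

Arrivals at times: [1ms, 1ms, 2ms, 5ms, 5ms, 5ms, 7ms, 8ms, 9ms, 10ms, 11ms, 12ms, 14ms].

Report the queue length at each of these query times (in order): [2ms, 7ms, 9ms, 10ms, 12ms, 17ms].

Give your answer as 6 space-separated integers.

Queue lengths at query times:
  query t=2ms: backlog = 1
  query t=7ms: backlog = 1
  query t=9ms: backlog = 1
  query t=10ms: backlog = 1
  query t=12ms: backlog = 1
  query t=17ms: backlog = 0

Answer: 1 1 1 1 1 0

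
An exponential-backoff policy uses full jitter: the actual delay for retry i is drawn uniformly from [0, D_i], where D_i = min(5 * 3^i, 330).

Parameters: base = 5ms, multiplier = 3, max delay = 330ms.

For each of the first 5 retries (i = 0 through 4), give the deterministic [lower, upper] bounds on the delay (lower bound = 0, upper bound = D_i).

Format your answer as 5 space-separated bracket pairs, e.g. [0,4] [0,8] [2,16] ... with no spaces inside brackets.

Computing bounds per retry:
  i=0: D_i=min(5*3^0,330)=5, bounds=[0,5]
  i=1: D_i=min(5*3^1,330)=15, bounds=[0,15]
  i=2: D_i=min(5*3^2,330)=45, bounds=[0,45]
  i=3: D_i=min(5*3^3,330)=135, bounds=[0,135]
  i=4: D_i=min(5*3^4,330)=330, bounds=[0,330]

Answer: [0,5] [0,15] [0,45] [0,135] [0,330]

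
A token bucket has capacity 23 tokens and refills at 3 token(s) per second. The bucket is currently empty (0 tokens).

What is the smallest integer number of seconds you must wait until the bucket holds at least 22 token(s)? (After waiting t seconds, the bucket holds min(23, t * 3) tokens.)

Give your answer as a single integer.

Need t * 3 >= 22, so t >= 22/3.
Smallest integer t = ceil(22/3) = 8.

Answer: 8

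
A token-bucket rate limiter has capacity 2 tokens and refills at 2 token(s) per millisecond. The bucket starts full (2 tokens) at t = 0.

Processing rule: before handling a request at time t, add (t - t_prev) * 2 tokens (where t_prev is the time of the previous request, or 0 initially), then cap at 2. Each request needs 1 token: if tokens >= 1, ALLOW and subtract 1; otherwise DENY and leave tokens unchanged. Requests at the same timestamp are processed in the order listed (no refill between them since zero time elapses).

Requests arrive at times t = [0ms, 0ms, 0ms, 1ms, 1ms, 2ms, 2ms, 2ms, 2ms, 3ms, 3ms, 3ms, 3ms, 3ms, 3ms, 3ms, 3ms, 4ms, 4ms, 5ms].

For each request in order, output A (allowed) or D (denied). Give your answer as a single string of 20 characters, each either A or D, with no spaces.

Answer: AADAAAADDAADDDDDDAAA

Derivation:
Simulating step by step:
  req#1 t=0ms: ALLOW
  req#2 t=0ms: ALLOW
  req#3 t=0ms: DENY
  req#4 t=1ms: ALLOW
  req#5 t=1ms: ALLOW
  req#6 t=2ms: ALLOW
  req#7 t=2ms: ALLOW
  req#8 t=2ms: DENY
  req#9 t=2ms: DENY
  req#10 t=3ms: ALLOW
  req#11 t=3ms: ALLOW
  req#12 t=3ms: DENY
  req#13 t=3ms: DENY
  req#14 t=3ms: DENY
  req#15 t=3ms: DENY
  req#16 t=3ms: DENY
  req#17 t=3ms: DENY
  req#18 t=4ms: ALLOW
  req#19 t=4ms: ALLOW
  req#20 t=5ms: ALLOW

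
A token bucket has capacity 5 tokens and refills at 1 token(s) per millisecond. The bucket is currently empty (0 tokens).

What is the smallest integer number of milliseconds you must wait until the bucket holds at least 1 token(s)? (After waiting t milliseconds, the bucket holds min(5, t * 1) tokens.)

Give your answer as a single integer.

Need t * 1 >= 1, so t >= 1/1.
Smallest integer t = ceil(1/1) = 1.

Answer: 1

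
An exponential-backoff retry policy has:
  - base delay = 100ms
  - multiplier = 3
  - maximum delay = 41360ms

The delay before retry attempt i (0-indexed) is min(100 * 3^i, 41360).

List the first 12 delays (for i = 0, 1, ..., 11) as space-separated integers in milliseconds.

Computing each delay:
  i=0: min(100*3^0, 41360) = 100
  i=1: min(100*3^1, 41360) = 300
  i=2: min(100*3^2, 41360) = 900
  i=3: min(100*3^3, 41360) = 2700
  i=4: min(100*3^4, 41360) = 8100
  i=5: min(100*3^5, 41360) = 24300
  i=6: min(100*3^6, 41360) = 41360
  i=7: min(100*3^7, 41360) = 41360
  i=8: min(100*3^8, 41360) = 41360
  i=9: min(100*3^9, 41360) = 41360
  i=10: min(100*3^10, 41360) = 41360
  i=11: min(100*3^11, 41360) = 41360

Answer: 100 300 900 2700 8100 24300 41360 41360 41360 41360 41360 41360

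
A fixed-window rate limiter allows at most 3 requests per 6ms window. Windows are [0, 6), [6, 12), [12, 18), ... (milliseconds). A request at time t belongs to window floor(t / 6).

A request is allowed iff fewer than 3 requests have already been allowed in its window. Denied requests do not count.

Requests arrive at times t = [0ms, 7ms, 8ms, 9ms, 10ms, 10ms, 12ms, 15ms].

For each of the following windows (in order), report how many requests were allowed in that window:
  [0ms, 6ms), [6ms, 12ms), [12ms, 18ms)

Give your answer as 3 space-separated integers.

Processing requests:
  req#1 t=0ms (window 0): ALLOW
  req#2 t=7ms (window 1): ALLOW
  req#3 t=8ms (window 1): ALLOW
  req#4 t=9ms (window 1): ALLOW
  req#5 t=10ms (window 1): DENY
  req#6 t=10ms (window 1): DENY
  req#7 t=12ms (window 2): ALLOW
  req#8 t=15ms (window 2): ALLOW

Allowed counts by window: 1 3 2

Answer: 1 3 2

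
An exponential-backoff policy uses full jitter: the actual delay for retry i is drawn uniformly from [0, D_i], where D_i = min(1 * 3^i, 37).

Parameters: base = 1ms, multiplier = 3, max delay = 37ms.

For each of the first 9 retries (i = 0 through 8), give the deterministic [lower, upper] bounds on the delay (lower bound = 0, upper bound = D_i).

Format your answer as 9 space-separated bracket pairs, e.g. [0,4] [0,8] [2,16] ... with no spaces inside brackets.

Answer: [0,1] [0,3] [0,9] [0,27] [0,37] [0,37] [0,37] [0,37] [0,37]

Derivation:
Computing bounds per retry:
  i=0: D_i=min(1*3^0,37)=1, bounds=[0,1]
  i=1: D_i=min(1*3^1,37)=3, bounds=[0,3]
  i=2: D_i=min(1*3^2,37)=9, bounds=[0,9]
  i=3: D_i=min(1*3^3,37)=27, bounds=[0,27]
  i=4: D_i=min(1*3^4,37)=37, bounds=[0,37]
  i=5: D_i=min(1*3^5,37)=37, bounds=[0,37]
  i=6: D_i=min(1*3^6,37)=37, bounds=[0,37]
  i=7: D_i=min(1*3^7,37)=37, bounds=[0,37]
  i=8: D_i=min(1*3^8,37)=37, bounds=[0,37]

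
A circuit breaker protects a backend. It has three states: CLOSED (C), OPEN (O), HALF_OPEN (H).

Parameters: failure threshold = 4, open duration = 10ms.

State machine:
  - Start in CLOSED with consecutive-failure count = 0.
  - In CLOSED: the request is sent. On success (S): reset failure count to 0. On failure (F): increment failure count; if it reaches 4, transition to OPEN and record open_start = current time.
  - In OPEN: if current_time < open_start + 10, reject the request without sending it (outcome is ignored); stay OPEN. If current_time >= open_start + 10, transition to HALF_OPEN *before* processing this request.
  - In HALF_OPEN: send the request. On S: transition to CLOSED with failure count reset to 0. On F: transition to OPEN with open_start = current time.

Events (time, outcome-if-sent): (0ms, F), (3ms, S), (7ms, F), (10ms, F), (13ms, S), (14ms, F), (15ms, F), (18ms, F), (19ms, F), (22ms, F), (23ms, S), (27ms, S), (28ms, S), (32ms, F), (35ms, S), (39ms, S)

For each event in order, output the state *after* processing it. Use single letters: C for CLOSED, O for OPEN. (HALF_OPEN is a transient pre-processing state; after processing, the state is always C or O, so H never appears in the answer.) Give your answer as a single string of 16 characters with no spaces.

State after each event:
  event#1 t=0ms outcome=F: state=CLOSED
  event#2 t=3ms outcome=S: state=CLOSED
  event#3 t=7ms outcome=F: state=CLOSED
  event#4 t=10ms outcome=F: state=CLOSED
  event#5 t=13ms outcome=S: state=CLOSED
  event#6 t=14ms outcome=F: state=CLOSED
  event#7 t=15ms outcome=F: state=CLOSED
  event#8 t=18ms outcome=F: state=CLOSED
  event#9 t=19ms outcome=F: state=OPEN
  event#10 t=22ms outcome=F: state=OPEN
  event#11 t=23ms outcome=S: state=OPEN
  event#12 t=27ms outcome=S: state=OPEN
  event#13 t=28ms outcome=S: state=OPEN
  event#14 t=32ms outcome=F: state=OPEN
  event#15 t=35ms outcome=S: state=OPEN
  event#16 t=39ms outcome=S: state=OPEN

Answer: CCCCCCCCOOOOOOOO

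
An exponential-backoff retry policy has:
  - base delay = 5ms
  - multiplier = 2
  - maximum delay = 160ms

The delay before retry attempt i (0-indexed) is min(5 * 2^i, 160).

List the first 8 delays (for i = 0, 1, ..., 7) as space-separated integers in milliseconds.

Answer: 5 10 20 40 80 160 160 160

Derivation:
Computing each delay:
  i=0: min(5*2^0, 160) = 5
  i=1: min(5*2^1, 160) = 10
  i=2: min(5*2^2, 160) = 20
  i=3: min(5*2^3, 160) = 40
  i=4: min(5*2^4, 160) = 80
  i=5: min(5*2^5, 160) = 160
  i=6: min(5*2^6, 160) = 160
  i=7: min(5*2^7, 160) = 160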